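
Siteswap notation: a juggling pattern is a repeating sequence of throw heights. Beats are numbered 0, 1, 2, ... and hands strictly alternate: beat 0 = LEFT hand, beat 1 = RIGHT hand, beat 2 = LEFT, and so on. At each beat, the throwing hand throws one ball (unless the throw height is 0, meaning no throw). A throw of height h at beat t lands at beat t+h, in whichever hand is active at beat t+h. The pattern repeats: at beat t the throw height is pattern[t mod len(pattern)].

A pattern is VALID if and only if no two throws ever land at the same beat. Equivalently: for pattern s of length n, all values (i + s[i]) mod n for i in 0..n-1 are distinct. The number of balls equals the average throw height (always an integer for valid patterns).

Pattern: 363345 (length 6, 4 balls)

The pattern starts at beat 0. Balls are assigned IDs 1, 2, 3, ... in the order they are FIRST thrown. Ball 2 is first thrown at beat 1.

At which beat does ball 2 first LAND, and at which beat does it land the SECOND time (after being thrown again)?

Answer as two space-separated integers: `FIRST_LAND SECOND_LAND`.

Answer: 7 13

Derivation:
Beat 0 (L): throw ball1 h=3 -> lands@3:R; in-air after throw: [b1@3:R]
Beat 1 (R): throw ball2 h=6 -> lands@7:R; in-air after throw: [b1@3:R b2@7:R]
Beat 2 (L): throw ball3 h=3 -> lands@5:R; in-air after throw: [b1@3:R b3@5:R b2@7:R]
Beat 3 (R): throw ball1 h=3 -> lands@6:L; in-air after throw: [b3@5:R b1@6:L b2@7:R]
Beat 4 (L): throw ball4 h=4 -> lands@8:L; in-air after throw: [b3@5:R b1@6:L b2@7:R b4@8:L]
Beat 5 (R): throw ball3 h=5 -> lands@10:L; in-air after throw: [b1@6:L b2@7:R b4@8:L b3@10:L]
Beat 6 (L): throw ball1 h=3 -> lands@9:R; in-air after throw: [b2@7:R b4@8:L b1@9:R b3@10:L]
Beat 7 (R): throw ball2 h=6 -> lands@13:R; in-air after throw: [b4@8:L b1@9:R b3@10:L b2@13:R]
Beat 8 (L): throw ball4 h=3 -> lands@11:R; in-air after throw: [b1@9:R b3@10:L b4@11:R b2@13:R]
Beat 9 (R): throw ball1 h=3 -> lands@12:L; in-air after throw: [b3@10:L b4@11:R b1@12:L b2@13:R]
Beat 10 (L): throw ball3 h=4 -> lands@14:L; in-air after throw: [b4@11:R b1@12:L b2@13:R b3@14:L]
Beat 11 (R): throw ball4 h=5 -> lands@16:L; in-air after throw: [b1@12:L b2@13:R b3@14:L b4@16:L]
Beat 12 (L): throw ball1 h=3 -> lands@15:R; in-air after throw: [b2@13:R b3@14:L b1@15:R b4@16:L]
Beat 13 (R): throw ball2 h=6 -> lands@19:R; in-air after throw: [b3@14:L b1@15:R b4@16:L b2@19:R]
Ball 2: thrown@1 h=6 -> first land @7; rethrown@7 h=6 -> second land @13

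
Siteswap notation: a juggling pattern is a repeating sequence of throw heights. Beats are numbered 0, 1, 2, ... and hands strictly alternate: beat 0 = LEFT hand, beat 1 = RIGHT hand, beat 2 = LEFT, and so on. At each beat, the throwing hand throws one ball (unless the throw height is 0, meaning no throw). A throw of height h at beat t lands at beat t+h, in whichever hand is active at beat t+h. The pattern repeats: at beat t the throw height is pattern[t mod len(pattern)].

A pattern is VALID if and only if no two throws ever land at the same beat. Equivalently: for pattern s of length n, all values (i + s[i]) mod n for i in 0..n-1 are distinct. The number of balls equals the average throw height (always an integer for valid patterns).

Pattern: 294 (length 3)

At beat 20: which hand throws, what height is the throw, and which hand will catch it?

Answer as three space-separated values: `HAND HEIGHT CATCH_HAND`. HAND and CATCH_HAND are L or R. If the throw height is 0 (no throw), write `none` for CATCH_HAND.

Answer: L 4 L

Derivation:
Beat 20: 20 mod 2 = 0, so hand = L
Throw height = pattern[20 mod 3] = pattern[2] = 4
Lands at beat 20+4=24, 24 mod 2 = 0, so catch hand = L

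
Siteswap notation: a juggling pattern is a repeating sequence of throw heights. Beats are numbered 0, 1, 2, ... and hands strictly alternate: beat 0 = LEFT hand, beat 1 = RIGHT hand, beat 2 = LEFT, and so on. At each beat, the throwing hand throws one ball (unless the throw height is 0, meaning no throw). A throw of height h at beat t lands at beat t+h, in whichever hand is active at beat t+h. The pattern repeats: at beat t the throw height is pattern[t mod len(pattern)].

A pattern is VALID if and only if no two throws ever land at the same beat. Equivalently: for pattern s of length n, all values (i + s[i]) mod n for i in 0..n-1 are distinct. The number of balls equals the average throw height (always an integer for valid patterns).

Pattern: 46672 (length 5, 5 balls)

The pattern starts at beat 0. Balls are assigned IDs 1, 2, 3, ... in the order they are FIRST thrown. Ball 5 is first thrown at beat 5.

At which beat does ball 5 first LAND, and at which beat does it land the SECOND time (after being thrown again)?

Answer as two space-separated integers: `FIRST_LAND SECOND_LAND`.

Answer: 9 11

Derivation:
Beat 0 (L): throw ball1 h=4 -> lands@4:L; in-air after throw: [b1@4:L]
Beat 1 (R): throw ball2 h=6 -> lands@7:R; in-air after throw: [b1@4:L b2@7:R]
Beat 2 (L): throw ball3 h=6 -> lands@8:L; in-air after throw: [b1@4:L b2@7:R b3@8:L]
Beat 3 (R): throw ball4 h=7 -> lands@10:L; in-air after throw: [b1@4:L b2@7:R b3@8:L b4@10:L]
Beat 4 (L): throw ball1 h=2 -> lands@6:L; in-air after throw: [b1@6:L b2@7:R b3@8:L b4@10:L]
Beat 5 (R): throw ball5 h=4 -> lands@9:R; in-air after throw: [b1@6:L b2@7:R b3@8:L b5@9:R b4@10:L]
Beat 6 (L): throw ball1 h=6 -> lands@12:L; in-air after throw: [b2@7:R b3@8:L b5@9:R b4@10:L b1@12:L]
Beat 7 (R): throw ball2 h=6 -> lands@13:R; in-air after throw: [b3@8:L b5@9:R b4@10:L b1@12:L b2@13:R]
Beat 8 (L): throw ball3 h=7 -> lands@15:R; in-air after throw: [b5@9:R b4@10:L b1@12:L b2@13:R b3@15:R]
Beat 9 (R): throw ball5 h=2 -> lands@11:R; in-air after throw: [b4@10:L b5@11:R b1@12:L b2@13:R b3@15:R]
Beat 10 (L): throw ball4 h=4 -> lands@14:L; in-air after throw: [b5@11:R b1@12:L b2@13:R b4@14:L b3@15:R]
Beat 11 (R): throw ball5 h=6 -> lands@17:R; in-air after throw: [b1@12:L b2@13:R b4@14:L b3@15:R b5@17:R]
Ball 5: thrown@5 h=4 -> first land @9; rethrown@9 h=2 -> second land @11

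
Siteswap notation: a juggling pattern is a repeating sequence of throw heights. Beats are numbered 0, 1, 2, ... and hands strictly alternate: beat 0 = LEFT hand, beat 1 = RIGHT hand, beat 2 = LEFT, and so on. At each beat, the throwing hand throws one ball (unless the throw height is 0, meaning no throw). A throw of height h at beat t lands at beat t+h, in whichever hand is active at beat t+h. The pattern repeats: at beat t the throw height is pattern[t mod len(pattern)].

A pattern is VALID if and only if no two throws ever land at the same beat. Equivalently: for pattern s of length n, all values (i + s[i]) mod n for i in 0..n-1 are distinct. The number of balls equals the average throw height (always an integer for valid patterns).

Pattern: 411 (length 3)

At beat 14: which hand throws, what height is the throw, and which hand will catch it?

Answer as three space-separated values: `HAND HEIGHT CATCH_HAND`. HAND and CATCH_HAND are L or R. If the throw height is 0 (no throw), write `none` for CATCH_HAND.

Answer: L 1 R

Derivation:
Beat 14: 14 mod 2 = 0, so hand = L
Throw height = pattern[14 mod 3] = pattern[2] = 1
Lands at beat 14+1=15, 15 mod 2 = 1, so catch hand = R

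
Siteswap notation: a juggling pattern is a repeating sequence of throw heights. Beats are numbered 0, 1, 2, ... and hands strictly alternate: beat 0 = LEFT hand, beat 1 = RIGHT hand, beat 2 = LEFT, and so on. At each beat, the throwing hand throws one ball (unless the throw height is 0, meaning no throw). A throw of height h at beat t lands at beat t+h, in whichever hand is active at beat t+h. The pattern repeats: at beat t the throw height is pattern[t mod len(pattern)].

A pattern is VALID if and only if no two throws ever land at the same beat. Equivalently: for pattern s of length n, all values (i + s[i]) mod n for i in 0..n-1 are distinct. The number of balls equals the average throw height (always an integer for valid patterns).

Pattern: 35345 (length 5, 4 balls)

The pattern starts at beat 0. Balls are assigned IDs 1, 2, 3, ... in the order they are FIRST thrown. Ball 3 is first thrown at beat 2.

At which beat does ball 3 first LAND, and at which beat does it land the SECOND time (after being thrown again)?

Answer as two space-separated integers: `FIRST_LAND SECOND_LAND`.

Answer: 5 8

Derivation:
Beat 0 (L): throw ball1 h=3 -> lands@3:R; in-air after throw: [b1@3:R]
Beat 1 (R): throw ball2 h=5 -> lands@6:L; in-air after throw: [b1@3:R b2@6:L]
Beat 2 (L): throw ball3 h=3 -> lands@5:R; in-air after throw: [b1@3:R b3@5:R b2@6:L]
Beat 3 (R): throw ball1 h=4 -> lands@7:R; in-air after throw: [b3@5:R b2@6:L b1@7:R]
Beat 4 (L): throw ball4 h=5 -> lands@9:R; in-air after throw: [b3@5:R b2@6:L b1@7:R b4@9:R]
Beat 5 (R): throw ball3 h=3 -> lands@8:L; in-air after throw: [b2@6:L b1@7:R b3@8:L b4@9:R]
Beat 6 (L): throw ball2 h=5 -> lands@11:R; in-air after throw: [b1@7:R b3@8:L b4@9:R b2@11:R]
Beat 7 (R): throw ball1 h=3 -> lands@10:L; in-air after throw: [b3@8:L b4@9:R b1@10:L b2@11:R]
Beat 8 (L): throw ball3 h=4 -> lands@12:L; in-air after throw: [b4@9:R b1@10:L b2@11:R b3@12:L]
Ball 3: thrown@2 h=3 -> first land @5; rethrown@5 h=3 -> second land @8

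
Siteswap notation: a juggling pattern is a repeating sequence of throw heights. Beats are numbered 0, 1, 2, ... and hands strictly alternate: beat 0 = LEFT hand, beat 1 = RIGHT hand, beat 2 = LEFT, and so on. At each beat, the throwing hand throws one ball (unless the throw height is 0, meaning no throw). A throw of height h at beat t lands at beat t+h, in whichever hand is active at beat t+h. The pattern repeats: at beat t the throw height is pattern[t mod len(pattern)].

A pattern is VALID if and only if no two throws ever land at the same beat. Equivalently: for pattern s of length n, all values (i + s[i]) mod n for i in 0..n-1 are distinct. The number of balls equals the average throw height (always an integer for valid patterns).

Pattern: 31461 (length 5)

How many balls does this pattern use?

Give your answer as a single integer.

Answer: 3

Derivation:
Pattern = [3, 1, 4, 6, 1], length n = 5
  position 0: throw height = 3, running sum = 3
  position 1: throw height = 1, running sum = 4
  position 2: throw height = 4, running sum = 8
  position 3: throw height = 6, running sum = 14
  position 4: throw height = 1, running sum = 15
Total sum = 15; balls = sum / n = 15 / 5 = 3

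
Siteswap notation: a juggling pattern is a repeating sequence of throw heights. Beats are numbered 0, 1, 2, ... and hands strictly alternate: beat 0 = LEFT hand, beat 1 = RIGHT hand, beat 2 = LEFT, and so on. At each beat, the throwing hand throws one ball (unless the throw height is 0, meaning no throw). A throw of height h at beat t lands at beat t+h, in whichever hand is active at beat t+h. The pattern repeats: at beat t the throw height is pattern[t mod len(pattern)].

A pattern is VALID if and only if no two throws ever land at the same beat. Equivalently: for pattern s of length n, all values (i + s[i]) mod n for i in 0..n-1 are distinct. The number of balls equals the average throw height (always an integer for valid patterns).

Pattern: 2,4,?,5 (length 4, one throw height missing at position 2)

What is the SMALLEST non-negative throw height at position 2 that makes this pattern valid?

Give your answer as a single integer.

i=0: (0 + 2) mod 4 = 2
i=1: (1 + 4) mod 4 = 1
i=2: s[i]=? (unknown)
i=3: (3 + 5) mod 4 = 0
Known residues: [0, 1, 2]; need a permutation of 0..3, so missing residue r = 3
Need (2 + s) mod 4 = 3; smallest s = (3 - 2) mod 4 = 1

Answer: 1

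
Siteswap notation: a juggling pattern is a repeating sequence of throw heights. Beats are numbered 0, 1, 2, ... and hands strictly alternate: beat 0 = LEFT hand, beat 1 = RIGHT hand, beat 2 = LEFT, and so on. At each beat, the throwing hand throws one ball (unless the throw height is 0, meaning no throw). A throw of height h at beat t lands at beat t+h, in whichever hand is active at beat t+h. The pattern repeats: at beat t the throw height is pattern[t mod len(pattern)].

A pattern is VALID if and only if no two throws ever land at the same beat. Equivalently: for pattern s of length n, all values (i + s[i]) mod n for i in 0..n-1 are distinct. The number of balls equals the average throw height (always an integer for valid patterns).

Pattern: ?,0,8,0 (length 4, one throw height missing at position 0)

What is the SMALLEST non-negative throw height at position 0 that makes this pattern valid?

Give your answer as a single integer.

Answer: 0

Derivation:
i=0: s[i]=? (unknown)
i=1: (1 + 0) mod 4 = 1
i=2: (2 + 8) mod 4 = 2
i=3: (3 + 0) mod 4 = 3
Known residues: [1, 2, 3]; need a permutation of 0..3, so missing residue r = 0
Need (0 + s) mod 4 = 0; smallest s = (0 - 0) mod 4 = 0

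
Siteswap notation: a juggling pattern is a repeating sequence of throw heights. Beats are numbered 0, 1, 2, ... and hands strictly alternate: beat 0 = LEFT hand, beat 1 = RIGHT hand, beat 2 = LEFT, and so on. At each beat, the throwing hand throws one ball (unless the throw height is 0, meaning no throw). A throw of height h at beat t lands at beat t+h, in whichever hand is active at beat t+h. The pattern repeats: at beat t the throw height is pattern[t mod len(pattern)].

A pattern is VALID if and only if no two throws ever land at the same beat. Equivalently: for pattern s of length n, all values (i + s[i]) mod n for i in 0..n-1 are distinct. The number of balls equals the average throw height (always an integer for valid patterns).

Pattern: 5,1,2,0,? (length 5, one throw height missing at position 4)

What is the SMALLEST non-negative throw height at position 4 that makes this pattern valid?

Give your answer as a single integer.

Answer: 2

Derivation:
i=0: (0 + 5) mod 5 = 0
i=1: (1 + 1) mod 5 = 2
i=2: (2 + 2) mod 5 = 4
i=3: (3 + 0) mod 5 = 3
i=4: s[i]=? (unknown)
Known residues: [0, 2, 3, 4]; need a permutation of 0..4, so missing residue r = 1
Need (4 + s) mod 5 = 1; smallest s = (1 - 4) mod 5 = 2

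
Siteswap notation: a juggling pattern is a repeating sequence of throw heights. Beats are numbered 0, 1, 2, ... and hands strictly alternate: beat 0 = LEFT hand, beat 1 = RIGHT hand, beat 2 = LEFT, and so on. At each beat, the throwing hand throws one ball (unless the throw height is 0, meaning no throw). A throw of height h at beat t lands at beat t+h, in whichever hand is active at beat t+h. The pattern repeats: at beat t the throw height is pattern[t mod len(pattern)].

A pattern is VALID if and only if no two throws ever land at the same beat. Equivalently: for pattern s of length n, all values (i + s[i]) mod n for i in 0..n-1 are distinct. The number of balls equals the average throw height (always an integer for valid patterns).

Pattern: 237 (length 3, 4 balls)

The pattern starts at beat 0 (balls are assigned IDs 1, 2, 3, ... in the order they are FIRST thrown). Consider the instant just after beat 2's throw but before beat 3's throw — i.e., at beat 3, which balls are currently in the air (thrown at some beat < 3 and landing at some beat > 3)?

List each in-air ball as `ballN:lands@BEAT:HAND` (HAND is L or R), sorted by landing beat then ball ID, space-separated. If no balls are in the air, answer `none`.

Beat 0 (L): throw ball1 h=2 -> lands@2:L; in-air after throw: [b1@2:L]
Beat 1 (R): throw ball2 h=3 -> lands@4:L; in-air after throw: [b1@2:L b2@4:L]
Beat 2 (L): throw ball1 h=7 -> lands@9:R; in-air after throw: [b2@4:L b1@9:R]
Beat 3 (R): throw ball3 h=2 -> lands@5:R; in-air after throw: [b2@4:L b3@5:R b1@9:R]

Answer: ball2:lands@4:L ball1:lands@9:R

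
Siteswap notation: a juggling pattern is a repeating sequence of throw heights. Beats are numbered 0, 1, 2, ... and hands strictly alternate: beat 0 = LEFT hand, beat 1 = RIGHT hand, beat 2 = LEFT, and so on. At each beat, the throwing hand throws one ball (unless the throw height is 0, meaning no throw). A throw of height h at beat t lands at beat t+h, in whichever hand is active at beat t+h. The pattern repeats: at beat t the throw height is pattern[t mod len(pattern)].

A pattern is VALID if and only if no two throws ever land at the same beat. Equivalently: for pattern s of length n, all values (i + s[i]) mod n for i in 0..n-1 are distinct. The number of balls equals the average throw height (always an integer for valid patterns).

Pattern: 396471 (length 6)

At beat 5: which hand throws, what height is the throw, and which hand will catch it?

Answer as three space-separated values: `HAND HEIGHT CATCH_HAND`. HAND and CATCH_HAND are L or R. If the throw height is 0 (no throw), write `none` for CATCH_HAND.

Answer: R 1 L

Derivation:
Beat 5: 5 mod 2 = 1, so hand = R
Throw height = pattern[5 mod 6] = pattern[5] = 1
Lands at beat 5+1=6, 6 mod 2 = 0, so catch hand = L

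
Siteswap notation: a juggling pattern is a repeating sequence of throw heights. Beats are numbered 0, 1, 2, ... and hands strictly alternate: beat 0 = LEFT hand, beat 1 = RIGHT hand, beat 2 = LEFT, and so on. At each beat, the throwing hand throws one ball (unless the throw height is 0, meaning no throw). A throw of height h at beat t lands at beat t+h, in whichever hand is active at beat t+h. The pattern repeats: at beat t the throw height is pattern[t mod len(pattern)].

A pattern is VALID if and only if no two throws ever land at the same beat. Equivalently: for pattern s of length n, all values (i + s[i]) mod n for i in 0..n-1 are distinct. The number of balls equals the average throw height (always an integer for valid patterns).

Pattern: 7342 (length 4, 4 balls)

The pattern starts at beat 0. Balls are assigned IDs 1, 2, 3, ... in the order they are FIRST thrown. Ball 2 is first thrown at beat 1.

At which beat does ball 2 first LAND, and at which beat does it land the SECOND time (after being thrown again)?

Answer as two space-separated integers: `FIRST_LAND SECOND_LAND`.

Answer: 4 11

Derivation:
Beat 0 (L): throw ball1 h=7 -> lands@7:R; in-air after throw: [b1@7:R]
Beat 1 (R): throw ball2 h=3 -> lands@4:L; in-air after throw: [b2@4:L b1@7:R]
Beat 2 (L): throw ball3 h=4 -> lands@6:L; in-air after throw: [b2@4:L b3@6:L b1@7:R]
Beat 3 (R): throw ball4 h=2 -> lands@5:R; in-air after throw: [b2@4:L b4@5:R b3@6:L b1@7:R]
Beat 4 (L): throw ball2 h=7 -> lands@11:R; in-air after throw: [b4@5:R b3@6:L b1@7:R b2@11:R]
Beat 5 (R): throw ball4 h=3 -> lands@8:L; in-air after throw: [b3@6:L b1@7:R b4@8:L b2@11:R]
Beat 6 (L): throw ball3 h=4 -> lands@10:L; in-air after throw: [b1@7:R b4@8:L b3@10:L b2@11:R]
Beat 7 (R): throw ball1 h=2 -> lands@9:R; in-air after throw: [b4@8:L b1@9:R b3@10:L b2@11:R]
Beat 8 (L): throw ball4 h=7 -> lands@15:R; in-air after throw: [b1@9:R b3@10:L b2@11:R b4@15:R]
Beat 9 (R): throw ball1 h=3 -> lands@12:L; in-air after throw: [b3@10:L b2@11:R b1@12:L b4@15:R]
Beat 10 (L): throw ball3 h=4 -> lands@14:L; in-air after throw: [b2@11:R b1@12:L b3@14:L b4@15:R]
Beat 11 (R): throw ball2 h=2 -> lands@13:R; in-air after throw: [b1@12:L b2@13:R b3@14:L b4@15:R]
Ball 2: thrown@1 h=3 -> first land @4; rethrown@4 h=7 -> second land @11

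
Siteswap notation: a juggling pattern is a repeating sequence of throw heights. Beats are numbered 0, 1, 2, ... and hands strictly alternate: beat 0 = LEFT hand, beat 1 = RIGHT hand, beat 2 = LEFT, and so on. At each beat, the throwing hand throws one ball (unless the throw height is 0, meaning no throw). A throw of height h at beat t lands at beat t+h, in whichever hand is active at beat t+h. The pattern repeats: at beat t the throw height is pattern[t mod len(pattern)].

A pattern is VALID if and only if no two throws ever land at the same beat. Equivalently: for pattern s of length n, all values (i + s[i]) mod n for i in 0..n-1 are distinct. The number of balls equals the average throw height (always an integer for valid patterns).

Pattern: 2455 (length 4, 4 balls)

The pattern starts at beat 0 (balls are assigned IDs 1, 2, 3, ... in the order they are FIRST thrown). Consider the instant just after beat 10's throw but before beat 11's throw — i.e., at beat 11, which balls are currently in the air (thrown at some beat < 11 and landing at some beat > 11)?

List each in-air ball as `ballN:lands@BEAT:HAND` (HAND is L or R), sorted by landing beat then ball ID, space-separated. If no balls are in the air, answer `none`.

Beat 0 (L): throw ball1 h=2 -> lands@2:L; in-air after throw: [b1@2:L]
Beat 1 (R): throw ball2 h=4 -> lands@5:R; in-air after throw: [b1@2:L b2@5:R]
Beat 2 (L): throw ball1 h=5 -> lands@7:R; in-air after throw: [b2@5:R b1@7:R]
Beat 3 (R): throw ball3 h=5 -> lands@8:L; in-air after throw: [b2@5:R b1@7:R b3@8:L]
Beat 4 (L): throw ball4 h=2 -> lands@6:L; in-air after throw: [b2@5:R b4@6:L b1@7:R b3@8:L]
Beat 5 (R): throw ball2 h=4 -> lands@9:R; in-air after throw: [b4@6:L b1@7:R b3@8:L b2@9:R]
Beat 6 (L): throw ball4 h=5 -> lands@11:R; in-air after throw: [b1@7:R b3@8:L b2@9:R b4@11:R]
Beat 7 (R): throw ball1 h=5 -> lands@12:L; in-air after throw: [b3@8:L b2@9:R b4@11:R b1@12:L]
Beat 8 (L): throw ball3 h=2 -> lands@10:L; in-air after throw: [b2@9:R b3@10:L b4@11:R b1@12:L]
Beat 9 (R): throw ball2 h=4 -> lands@13:R; in-air after throw: [b3@10:L b4@11:R b1@12:L b2@13:R]
Beat 10 (L): throw ball3 h=5 -> lands@15:R; in-air after throw: [b4@11:R b1@12:L b2@13:R b3@15:R]
Beat 11 (R): throw ball4 h=5 -> lands@16:L; in-air after throw: [b1@12:L b2@13:R b3@15:R b4@16:L]

Answer: ball1:lands@12:L ball2:lands@13:R ball3:lands@15:R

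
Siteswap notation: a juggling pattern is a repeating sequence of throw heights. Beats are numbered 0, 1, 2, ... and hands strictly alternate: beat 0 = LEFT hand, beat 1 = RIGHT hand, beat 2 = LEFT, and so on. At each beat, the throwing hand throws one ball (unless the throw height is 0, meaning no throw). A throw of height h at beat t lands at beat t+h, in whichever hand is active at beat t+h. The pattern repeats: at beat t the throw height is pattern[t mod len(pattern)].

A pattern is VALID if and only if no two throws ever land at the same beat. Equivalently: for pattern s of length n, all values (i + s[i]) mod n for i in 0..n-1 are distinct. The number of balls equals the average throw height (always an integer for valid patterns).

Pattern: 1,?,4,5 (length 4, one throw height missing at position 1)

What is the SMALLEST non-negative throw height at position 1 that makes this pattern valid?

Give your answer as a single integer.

Answer: 2

Derivation:
i=0: (0 + 1) mod 4 = 1
i=1: s[i]=? (unknown)
i=2: (2 + 4) mod 4 = 2
i=3: (3 + 5) mod 4 = 0
Known residues: [0, 1, 2]; need a permutation of 0..3, so missing residue r = 3
Need (1 + s) mod 4 = 3; smallest s = (3 - 1) mod 4 = 2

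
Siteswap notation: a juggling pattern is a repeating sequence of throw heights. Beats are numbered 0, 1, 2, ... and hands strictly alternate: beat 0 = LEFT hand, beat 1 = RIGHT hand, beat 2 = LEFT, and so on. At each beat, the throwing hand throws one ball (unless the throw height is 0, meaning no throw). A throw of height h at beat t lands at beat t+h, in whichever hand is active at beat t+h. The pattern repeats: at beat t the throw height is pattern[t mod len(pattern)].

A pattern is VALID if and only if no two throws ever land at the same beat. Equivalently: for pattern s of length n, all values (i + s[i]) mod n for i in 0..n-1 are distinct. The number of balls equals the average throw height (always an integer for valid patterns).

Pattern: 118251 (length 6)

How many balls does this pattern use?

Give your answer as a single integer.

Answer: 3

Derivation:
Pattern = [1, 1, 8, 2, 5, 1], length n = 6
  position 0: throw height = 1, running sum = 1
  position 1: throw height = 1, running sum = 2
  position 2: throw height = 8, running sum = 10
  position 3: throw height = 2, running sum = 12
  position 4: throw height = 5, running sum = 17
  position 5: throw height = 1, running sum = 18
Total sum = 18; balls = sum / n = 18 / 6 = 3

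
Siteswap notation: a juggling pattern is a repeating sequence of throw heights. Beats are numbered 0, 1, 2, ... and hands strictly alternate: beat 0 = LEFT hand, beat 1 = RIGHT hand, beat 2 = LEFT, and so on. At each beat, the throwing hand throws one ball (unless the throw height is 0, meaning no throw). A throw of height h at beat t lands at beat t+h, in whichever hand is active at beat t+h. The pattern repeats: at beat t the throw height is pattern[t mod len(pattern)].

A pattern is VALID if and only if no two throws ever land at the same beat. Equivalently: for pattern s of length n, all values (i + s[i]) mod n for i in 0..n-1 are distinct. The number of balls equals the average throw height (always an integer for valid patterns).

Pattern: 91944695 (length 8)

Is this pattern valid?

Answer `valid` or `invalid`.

Answer: invalid

Derivation:
i=0: (i + s[i]) mod n = (0 + 9) mod 8 = 1
i=1: (i + s[i]) mod n = (1 + 1) mod 8 = 2
i=2: (i + s[i]) mod n = (2 + 9) mod 8 = 3
i=3: (i + s[i]) mod n = (3 + 4) mod 8 = 7
i=4: (i + s[i]) mod n = (4 + 4) mod 8 = 0
i=5: (i + s[i]) mod n = (5 + 6) mod 8 = 3
i=6: (i + s[i]) mod n = (6 + 9) mod 8 = 7
i=7: (i + s[i]) mod n = (7 + 5) mod 8 = 4
Residues: [1, 2, 3, 7, 0, 3, 7, 4], distinct: False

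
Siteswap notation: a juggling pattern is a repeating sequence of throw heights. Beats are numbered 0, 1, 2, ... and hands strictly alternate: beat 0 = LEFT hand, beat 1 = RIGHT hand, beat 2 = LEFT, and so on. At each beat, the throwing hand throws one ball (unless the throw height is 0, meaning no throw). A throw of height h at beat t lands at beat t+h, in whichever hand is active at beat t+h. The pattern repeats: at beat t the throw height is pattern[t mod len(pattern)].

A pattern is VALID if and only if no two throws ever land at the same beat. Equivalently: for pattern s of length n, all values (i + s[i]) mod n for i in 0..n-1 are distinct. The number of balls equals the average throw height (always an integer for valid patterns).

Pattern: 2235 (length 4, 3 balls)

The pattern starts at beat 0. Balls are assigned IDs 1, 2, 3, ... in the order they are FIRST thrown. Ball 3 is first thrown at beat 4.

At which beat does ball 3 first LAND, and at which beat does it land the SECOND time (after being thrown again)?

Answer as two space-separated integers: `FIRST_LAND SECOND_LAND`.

Beat 0 (L): throw ball1 h=2 -> lands@2:L; in-air after throw: [b1@2:L]
Beat 1 (R): throw ball2 h=2 -> lands@3:R; in-air after throw: [b1@2:L b2@3:R]
Beat 2 (L): throw ball1 h=3 -> lands@5:R; in-air after throw: [b2@3:R b1@5:R]
Beat 3 (R): throw ball2 h=5 -> lands@8:L; in-air after throw: [b1@5:R b2@8:L]
Beat 4 (L): throw ball3 h=2 -> lands@6:L; in-air after throw: [b1@5:R b3@6:L b2@8:L]
Beat 5 (R): throw ball1 h=2 -> lands@7:R; in-air after throw: [b3@6:L b1@7:R b2@8:L]
Beat 6 (L): throw ball3 h=3 -> lands@9:R; in-air after throw: [b1@7:R b2@8:L b3@9:R]
Beat 7 (R): throw ball1 h=5 -> lands@12:L; in-air after throw: [b2@8:L b3@9:R b1@12:L]
Beat 8 (L): throw ball2 h=2 -> lands@10:L; in-air after throw: [b3@9:R b2@10:L b1@12:L]
Beat 9 (R): throw ball3 h=2 -> lands@11:R; in-air after throw: [b2@10:L b3@11:R b1@12:L]
Ball 3: thrown@4 h=2 -> first land @6; rethrown@6 h=3 -> second land @9

Answer: 6 9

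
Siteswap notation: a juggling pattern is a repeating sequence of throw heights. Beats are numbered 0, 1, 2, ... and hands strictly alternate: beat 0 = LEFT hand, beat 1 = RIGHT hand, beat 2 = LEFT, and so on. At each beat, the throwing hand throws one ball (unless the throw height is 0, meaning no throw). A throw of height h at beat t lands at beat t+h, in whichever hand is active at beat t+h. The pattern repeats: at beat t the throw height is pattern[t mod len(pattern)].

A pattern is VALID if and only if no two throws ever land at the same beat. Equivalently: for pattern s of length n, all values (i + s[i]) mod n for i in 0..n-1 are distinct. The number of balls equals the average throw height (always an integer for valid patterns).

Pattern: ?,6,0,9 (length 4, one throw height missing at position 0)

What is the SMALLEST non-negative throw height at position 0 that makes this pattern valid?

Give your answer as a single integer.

i=0: s[i]=? (unknown)
i=1: (1 + 6) mod 4 = 3
i=2: (2 + 0) mod 4 = 2
i=3: (3 + 9) mod 4 = 0
Known residues: [0, 2, 3]; need a permutation of 0..3, so missing residue r = 1
Need (0 + s) mod 4 = 1; smallest s = (1 - 0) mod 4 = 1

Answer: 1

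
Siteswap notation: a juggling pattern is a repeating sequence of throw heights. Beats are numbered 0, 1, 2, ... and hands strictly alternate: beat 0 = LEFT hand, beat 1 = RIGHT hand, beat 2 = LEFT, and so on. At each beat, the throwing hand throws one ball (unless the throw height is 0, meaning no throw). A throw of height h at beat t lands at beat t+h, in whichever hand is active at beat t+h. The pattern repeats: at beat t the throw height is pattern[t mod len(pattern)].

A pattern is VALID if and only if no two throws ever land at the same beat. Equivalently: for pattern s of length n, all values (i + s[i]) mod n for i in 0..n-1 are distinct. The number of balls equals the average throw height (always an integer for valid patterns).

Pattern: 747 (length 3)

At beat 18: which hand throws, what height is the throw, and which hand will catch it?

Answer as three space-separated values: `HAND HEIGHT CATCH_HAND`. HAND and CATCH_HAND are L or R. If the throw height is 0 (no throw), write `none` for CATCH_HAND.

Beat 18: 18 mod 2 = 0, so hand = L
Throw height = pattern[18 mod 3] = pattern[0] = 7
Lands at beat 18+7=25, 25 mod 2 = 1, so catch hand = R

Answer: L 7 R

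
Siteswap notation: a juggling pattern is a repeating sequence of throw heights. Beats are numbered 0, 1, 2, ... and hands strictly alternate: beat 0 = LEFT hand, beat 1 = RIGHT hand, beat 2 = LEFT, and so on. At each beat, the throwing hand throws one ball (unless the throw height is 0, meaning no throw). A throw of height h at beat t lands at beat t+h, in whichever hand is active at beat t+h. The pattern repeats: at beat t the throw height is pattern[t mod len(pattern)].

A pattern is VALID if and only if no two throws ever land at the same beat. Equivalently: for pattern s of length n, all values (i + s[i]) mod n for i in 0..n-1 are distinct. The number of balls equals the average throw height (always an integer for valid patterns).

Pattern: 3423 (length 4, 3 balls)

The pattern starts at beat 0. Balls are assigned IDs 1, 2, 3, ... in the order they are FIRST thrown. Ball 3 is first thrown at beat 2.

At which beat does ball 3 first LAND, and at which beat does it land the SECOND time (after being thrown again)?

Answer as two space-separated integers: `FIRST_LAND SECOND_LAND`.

Beat 0 (L): throw ball1 h=3 -> lands@3:R; in-air after throw: [b1@3:R]
Beat 1 (R): throw ball2 h=4 -> lands@5:R; in-air after throw: [b1@3:R b2@5:R]
Beat 2 (L): throw ball3 h=2 -> lands@4:L; in-air after throw: [b1@3:R b3@4:L b2@5:R]
Beat 3 (R): throw ball1 h=3 -> lands@6:L; in-air after throw: [b3@4:L b2@5:R b1@6:L]
Beat 4 (L): throw ball3 h=3 -> lands@7:R; in-air after throw: [b2@5:R b1@6:L b3@7:R]
Beat 5 (R): throw ball2 h=4 -> lands@9:R; in-air after throw: [b1@6:L b3@7:R b2@9:R]
Beat 6 (L): throw ball1 h=2 -> lands@8:L; in-air after throw: [b3@7:R b1@8:L b2@9:R]
Beat 7 (R): throw ball3 h=3 -> lands@10:L; in-air after throw: [b1@8:L b2@9:R b3@10:L]
Ball 3: thrown@2 h=2 -> first land @4; rethrown@4 h=3 -> second land @7

Answer: 4 7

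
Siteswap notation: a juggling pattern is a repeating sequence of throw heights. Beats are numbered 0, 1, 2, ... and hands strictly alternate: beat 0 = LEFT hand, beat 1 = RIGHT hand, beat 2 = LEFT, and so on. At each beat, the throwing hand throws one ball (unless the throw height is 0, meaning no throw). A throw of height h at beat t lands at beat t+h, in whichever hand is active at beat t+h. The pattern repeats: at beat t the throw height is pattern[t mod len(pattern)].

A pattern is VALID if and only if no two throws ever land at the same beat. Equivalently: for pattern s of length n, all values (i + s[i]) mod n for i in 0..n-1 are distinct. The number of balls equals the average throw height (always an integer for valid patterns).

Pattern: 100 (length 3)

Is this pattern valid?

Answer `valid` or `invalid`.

Answer: invalid

Derivation:
i=0: (i + s[i]) mod n = (0 + 1) mod 3 = 1
i=1: (i + s[i]) mod n = (1 + 0) mod 3 = 1
i=2: (i + s[i]) mod n = (2 + 0) mod 3 = 2
Residues: [1, 1, 2], distinct: False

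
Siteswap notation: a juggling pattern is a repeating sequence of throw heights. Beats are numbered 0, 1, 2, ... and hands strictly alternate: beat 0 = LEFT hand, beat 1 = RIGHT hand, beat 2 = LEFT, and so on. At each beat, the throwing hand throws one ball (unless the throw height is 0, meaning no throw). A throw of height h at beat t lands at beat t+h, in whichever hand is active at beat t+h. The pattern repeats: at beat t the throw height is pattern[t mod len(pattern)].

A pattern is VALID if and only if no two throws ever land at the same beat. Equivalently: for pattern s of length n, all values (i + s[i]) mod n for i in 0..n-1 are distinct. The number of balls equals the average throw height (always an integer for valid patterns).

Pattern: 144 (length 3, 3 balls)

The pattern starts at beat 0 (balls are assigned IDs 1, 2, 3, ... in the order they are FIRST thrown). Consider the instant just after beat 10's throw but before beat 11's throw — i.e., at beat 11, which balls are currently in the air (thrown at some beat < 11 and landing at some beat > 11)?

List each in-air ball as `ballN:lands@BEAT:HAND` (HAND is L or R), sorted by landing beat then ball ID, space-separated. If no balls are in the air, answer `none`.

Answer: ball3:lands@12:L ball1:lands@14:L

Derivation:
Beat 0 (L): throw ball1 h=1 -> lands@1:R; in-air after throw: [b1@1:R]
Beat 1 (R): throw ball1 h=4 -> lands@5:R; in-air after throw: [b1@5:R]
Beat 2 (L): throw ball2 h=4 -> lands@6:L; in-air after throw: [b1@5:R b2@6:L]
Beat 3 (R): throw ball3 h=1 -> lands@4:L; in-air after throw: [b3@4:L b1@5:R b2@6:L]
Beat 4 (L): throw ball3 h=4 -> lands@8:L; in-air after throw: [b1@5:R b2@6:L b3@8:L]
Beat 5 (R): throw ball1 h=4 -> lands@9:R; in-air after throw: [b2@6:L b3@8:L b1@9:R]
Beat 6 (L): throw ball2 h=1 -> lands@7:R; in-air after throw: [b2@7:R b3@8:L b1@9:R]
Beat 7 (R): throw ball2 h=4 -> lands@11:R; in-air after throw: [b3@8:L b1@9:R b2@11:R]
Beat 8 (L): throw ball3 h=4 -> lands@12:L; in-air after throw: [b1@9:R b2@11:R b3@12:L]
Beat 9 (R): throw ball1 h=1 -> lands@10:L; in-air after throw: [b1@10:L b2@11:R b3@12:L]
Beat 10 (L): throw ball1 h=4 -> lands@14:L; in-air after throw: [b2@11:R b3@12:L b1@14:L]
Beat 11 (R): throw ball2 h=4 -> lands@15:R; in-air after throw: [b3@12:L b1@14:L b2@15:R]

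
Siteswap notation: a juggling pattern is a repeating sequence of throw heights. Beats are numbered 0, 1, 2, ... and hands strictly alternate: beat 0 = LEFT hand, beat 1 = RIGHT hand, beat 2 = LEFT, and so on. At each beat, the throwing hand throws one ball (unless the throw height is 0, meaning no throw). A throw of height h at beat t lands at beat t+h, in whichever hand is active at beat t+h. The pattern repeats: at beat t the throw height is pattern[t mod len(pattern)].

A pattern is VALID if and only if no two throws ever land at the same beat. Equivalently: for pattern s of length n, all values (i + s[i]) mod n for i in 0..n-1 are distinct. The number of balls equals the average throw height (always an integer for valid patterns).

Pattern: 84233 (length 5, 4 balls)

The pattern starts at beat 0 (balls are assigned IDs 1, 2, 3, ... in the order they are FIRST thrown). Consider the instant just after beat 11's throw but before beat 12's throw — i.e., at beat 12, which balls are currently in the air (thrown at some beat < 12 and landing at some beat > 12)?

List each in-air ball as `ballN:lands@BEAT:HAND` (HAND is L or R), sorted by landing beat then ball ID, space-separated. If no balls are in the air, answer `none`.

Answer: ball2:lands@13:R ball1:lands@15:R ball4:lands@18:L

Derivation:
Beat 0 (L): throw ball1 h=8 -> lands@8:L; in-air after throw: [b1@8:L]
Beat 1 (R): throw ball2 h=4 -> lands@5:R; in-air after throw: [b2@5:R b1@8:L]
Beat 2 (L): throw ball3 h=2 -> lands@4:L; in-air after throw: [b3@4:L b2@5:R b1@8:L]
Beat 3 (R): throw ball4 h=3 -> lands@6:L; in-air after throw: [b3@4:L b2@5:R b4@6:L b1@8:L]
Beat 4 (L): throw ball3 h=3 -> lands@7:R; in-air after throw: [b2@5:R b4@6:L b3@7:R b1@8:L]
Beat 5 (R): throw ball2 h=8 -> lands@13:R; in-air after throw: [b4@6:L b3@7:R b1@8:L b2@13:R]
Beat 6 (L): throw ball4 h=4 -> lands@10:L; in-air after throw: [b3@7:R b1@8:L b4@10:L b2@13:R]
Beat 7 (R): throw ball3 h=2 -> lands@9:R; in-air after throw: [b1@8:L b3@9:R b4@10:L b2@13:R]
Beat 8 (L): throw ball1 h=3 -> lands@11:R; in-air after throw: [b3@9:R b4@10:L b1@11:R b2@13:R]
Beat 9 (R): throw ball3 h=3 -> lands@12:L; in-air after throw: [b4@10:L b1@11:R b3@12:L b2@13:R]
Beat 10 (L): throw ball4 h=8 -> lands@18:L; in-air after throw: [b1@11:R b3@12:L b2@13:R b4@18:L]
Beat 11 (R): throw ball1 h=4 -> lands@15:R; in-air after throw: [b3@12:L b2@13:R b1@15:R b4@18:L]
Beat 12 (L): throw ball3 h=2 -> lands@14:L; in-air after throw: [b2@13:R b3@14:L b1@15:R b4@18:L]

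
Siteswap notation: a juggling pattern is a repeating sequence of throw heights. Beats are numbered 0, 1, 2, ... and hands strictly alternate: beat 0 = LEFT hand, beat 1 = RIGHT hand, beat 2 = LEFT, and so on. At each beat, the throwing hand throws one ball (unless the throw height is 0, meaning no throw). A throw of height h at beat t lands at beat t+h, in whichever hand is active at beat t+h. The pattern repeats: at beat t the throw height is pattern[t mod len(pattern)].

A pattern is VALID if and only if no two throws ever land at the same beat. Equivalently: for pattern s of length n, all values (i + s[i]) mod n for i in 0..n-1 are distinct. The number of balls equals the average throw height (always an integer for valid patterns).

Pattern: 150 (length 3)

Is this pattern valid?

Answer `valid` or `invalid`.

i=0: (i + s[i]) mod n = (0 + 1) mod 3 = 1
i=1: (i + s[i]) mod n = (1 + 5) mod 3 = 0
i=2: (i + s[i]) mod n = (2 + 0) mod 3 = 2
Residues: [1, 0, 2], distinct: True

Answer: valid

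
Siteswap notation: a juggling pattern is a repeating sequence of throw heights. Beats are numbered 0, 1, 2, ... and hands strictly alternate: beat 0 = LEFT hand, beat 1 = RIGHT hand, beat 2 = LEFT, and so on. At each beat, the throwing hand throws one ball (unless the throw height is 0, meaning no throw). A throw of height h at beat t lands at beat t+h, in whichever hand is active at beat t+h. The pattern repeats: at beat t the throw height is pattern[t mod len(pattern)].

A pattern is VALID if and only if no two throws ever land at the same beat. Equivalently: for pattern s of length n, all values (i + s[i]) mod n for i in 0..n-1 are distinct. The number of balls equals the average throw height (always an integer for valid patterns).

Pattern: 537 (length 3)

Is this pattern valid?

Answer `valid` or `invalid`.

i=0: (i + s[i]) mod n = (0 + 5) mod 3 = 2
i=1: (i + s[i]) mod n = (1 + 3) mod 3 = 1
i=2: (i + s[i]) mod n = (2 + 7) mod 3 = 0
Residues: [2, 1, 0], distinct: True

Answer: valid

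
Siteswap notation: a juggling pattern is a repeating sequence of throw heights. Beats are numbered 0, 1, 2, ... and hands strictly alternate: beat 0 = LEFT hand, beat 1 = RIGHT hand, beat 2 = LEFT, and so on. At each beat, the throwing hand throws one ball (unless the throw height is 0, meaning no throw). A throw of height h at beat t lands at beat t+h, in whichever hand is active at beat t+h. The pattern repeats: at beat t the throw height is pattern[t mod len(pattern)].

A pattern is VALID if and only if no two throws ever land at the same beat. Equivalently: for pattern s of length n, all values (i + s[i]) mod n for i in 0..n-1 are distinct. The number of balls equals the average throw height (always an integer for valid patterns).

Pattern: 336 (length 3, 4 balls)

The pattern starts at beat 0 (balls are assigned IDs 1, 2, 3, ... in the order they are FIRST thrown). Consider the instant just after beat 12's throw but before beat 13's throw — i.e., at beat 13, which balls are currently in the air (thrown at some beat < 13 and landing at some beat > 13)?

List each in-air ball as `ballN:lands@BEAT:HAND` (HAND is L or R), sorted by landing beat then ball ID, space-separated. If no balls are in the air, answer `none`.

Beat 0 (L): throw ball1 h=3 -> lands@3:R; in-air after throw: [b1@3:R]
Beat 1 (R): throw ball2 h=3 -> lands@4:L; in-air after throw: [b1@3:R b2@4:L]
Beat 2 (L): throw ball3 h=6 -> lands@8:L; in-air after throw: [b1@3:R b2@4:L b3@8:L]
Beat 3 (R): throw ball1 h=3 -> lands@6:L; in-air after throw: [b2@4:L b1@6:L b3@8:L]
Beat 4 (L): throw ball2 h=3 -> lands@7:R; in-air after throw: [b1@6:L b2@7:R b3@8:L]
Beat 5 (R): throw ball4 h=6 -> lands@11:R; in-air after throw: [b1@6:L b2@7:R b3@8:L b4@11:R]
Beat 6 (L): throw ball1 h=3 -> lands@9:R; in-air after throw: [b2@7:R b3@8:L b1@9:R b4@11:R]
Beat 7 (R): throw ball2 h=3 -> lands@10:L; in-air after throw: [b3@8:L b1@9:R b2@10:L b4@11:R]
Beat 8 (L): throw ball3 h=6 -> lands@14:L; in-air after throw: [b1@9:R b2@10:L b4@11:R b3@14:L]
Beat 9 (R): throw ball1 h=3 -> lands@12:L; in-air after throw: [b2@10:L b4@11:R b1@12:L b3@14:L]
Beat 10 (L): throw ball2 h=3 -> lands@13:R; in-air after throw: [b4@11:R b1@12:L b2@13:R b3@14:L]
Beat 11 (R): throw ball4 h=6 -> lands@17:R; in-air after throw: [b1@12:L b2@13:R b3@14:L b4@17:R]
Beat 12 (L): throw ball1 h=3 -> lands@15:R; in-air after throw: [b2@13:R b3@14:L b1@15:R b4@17:R]
Beat 13 (R): throw ball2 h=3 -> lands@16:L; in-air after throw: [b3@14:L b1@15:R b2@16:L b4@17:R]

Answer: ball3:lands@14:L ball1:lands@15:R ball4:lands@17:R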